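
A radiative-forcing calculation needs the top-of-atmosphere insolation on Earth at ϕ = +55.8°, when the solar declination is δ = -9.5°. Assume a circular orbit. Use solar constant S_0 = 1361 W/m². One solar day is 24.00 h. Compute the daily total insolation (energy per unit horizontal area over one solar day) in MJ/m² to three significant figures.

13.4 MJ/m²

cos h₀ = −tan(+55.8°) tan(-9.500°) = 0.2462, h₀ = 1.3220 rad.
Bracket: h₀ sin ϕ sin δ + cos ϕ cos δ sin h₀ = 1.3220×0.82708×-0.16505 + 0.56208×0.98629×0.96921 = -0.180466 + 0.537305 = 0.356839.
Q̄ = (S_0/π) × [bracket] = (1361/π) × 0.356839 = 154.59 W/m².
Daily total = Q̄ × 24.00 h × 3600 s/h = 154.59 × 24.00 × 3600 / 10⁶ = 13.36 MJ/m².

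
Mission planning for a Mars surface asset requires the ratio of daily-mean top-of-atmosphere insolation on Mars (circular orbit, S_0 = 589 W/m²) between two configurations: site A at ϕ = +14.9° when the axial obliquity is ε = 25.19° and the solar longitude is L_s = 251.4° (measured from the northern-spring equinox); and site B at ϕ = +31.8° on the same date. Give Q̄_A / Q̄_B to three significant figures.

— Configuration A (ϕ=+14.9°):
Solar declination: sin δ = sin ε · sin L_s = sin 25.19° × sin 251.4° = -0.40339, so δ = -23.790°.
cos h₀ = −tan(+14.9°) tan(-23.790°) = 0.1173, h₀ = 1.4532 rad.
Bracket: h₀ sin ϕ sin δ + cos ϕ cos δ sin h₀ = 1.4532×0.25713×-0.40339 + 0.96638×0.91503×0.99310 = -0.150731 + 0.878165 = 0.727434.
Q̄ = (S_0/π) × [bracket] = (589/π) × 0.727434 = 136.38 W/m².
— Configuration B (ϕ=+31.8°):
cos h₀ = −tan(+31.8°) tan(-23.790°) = 0.2733, h₀ = 1.2939 rad.
Bracket: h₀ sin ϕ sin δ + cos ϕ cos δ sin h₀ = 1.2939×0.52696×-0.40339 + 0.84989×0.91503×0.96192 = -0.275045 + 0.748061 = 0.473016.
Q̄ = (S_0/π) × [bracket] = (589/π) × 0.473016 = 88.683 W/m².
Ratio Q̄_A / Q̄_B = 136.38 / 88.683 = 1.538.

Q̄_A / Q̄_B ≈ 1.54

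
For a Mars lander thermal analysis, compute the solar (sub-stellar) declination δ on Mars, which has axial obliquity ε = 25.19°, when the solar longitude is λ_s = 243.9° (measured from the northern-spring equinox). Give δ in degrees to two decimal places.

sin δ = sin ε · sin λ_s = sin 25.19° × sin 243.9° = -0.382220.
δ = arcsin(-0.382220) = -22.47°.

δ = -22.47°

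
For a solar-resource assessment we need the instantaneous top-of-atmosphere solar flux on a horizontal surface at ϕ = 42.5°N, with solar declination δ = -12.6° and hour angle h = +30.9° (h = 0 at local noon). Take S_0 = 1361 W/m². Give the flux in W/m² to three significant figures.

cos θ_z = sin ϕ sin δ + cos ϕ cos δ cos h = -0.147375 + 0.617396 = 0.470021.
Flux = S_0 · cos θ_z = 1361 × 0.470021 = 639.7 W/m².

640 W/m²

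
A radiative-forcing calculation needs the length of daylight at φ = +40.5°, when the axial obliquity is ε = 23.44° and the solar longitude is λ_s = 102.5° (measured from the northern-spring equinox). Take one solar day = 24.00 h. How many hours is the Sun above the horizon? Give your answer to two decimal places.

14.81 h

Solar declination: sin δ = sin ε · sin λ_s = sin 23.44° × sin 102.5° = 0.38836, so δ = +22.852°.
cos H₀ = −tan φ · tan δ = −tan(+40.5°) × tan(+22.852°) = -0.3599, so H₀ = 1.9390 rad = 111.10°.
Daylight = 2H₀/(2π) × 24.00 h = (1.9390/π) × 24.00 = 14.81 h.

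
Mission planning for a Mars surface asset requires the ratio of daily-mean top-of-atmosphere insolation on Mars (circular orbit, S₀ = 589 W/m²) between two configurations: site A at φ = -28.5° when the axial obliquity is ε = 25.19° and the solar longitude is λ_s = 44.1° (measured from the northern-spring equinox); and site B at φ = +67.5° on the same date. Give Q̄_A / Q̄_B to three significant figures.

Q̄_A / Q̄_B ≈ 0.696

— Configuration A (φ=-28.5°):
Solar declination: sin δ = sin ε · sin λ_s = sin 25.19° × sin 44.1° = 0.29620, so δ = +17.229°.
cos H₀ = −tan(-28.5°) tan(+17.229°) = 0.1684, H₀ = 1.4016 rad.
Bracket: H₀ sin φ sin δ + cos φ cos δ sin H₀ = 1.4016×-0.47716×0.29620 + 0.87882×0.95513×0.98572 = -0.198095 + 0.827401 = 0.629306.
Q̄ = (S₀/π) × [bracket] = (589/π) × 0.629306 = 117.99 W/m².
— Configuration B (φ=+67.5°):
cos H₀ = −tan(+67.5°) tan(+17.229°) = -0.7487, H₀ = 2.4169 rad.
Bracket: H₀ sin φ sin δ + cos φ cos δ sin H₀ = 2.4169×0.92388×0.29620 + 0.38268×0.95513×0.66294 = 0.661393 + 0.242311 = 0.903704.
Q̄ = (S₀/π) × [bracket] = (589/π) × 0.903704 = 169.43 W/m².
Ratio Q̄_A / Q̄_B = 117.99 / 169.43 = 0.6964.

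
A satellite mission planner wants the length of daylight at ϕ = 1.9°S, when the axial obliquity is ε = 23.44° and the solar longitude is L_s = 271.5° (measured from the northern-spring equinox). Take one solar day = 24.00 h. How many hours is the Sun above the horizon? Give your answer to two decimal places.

Solar declination: sin δ = sin ε · sin L_s = sin 23.44° × sin 271.5° = -0.39765, so δ = -23.431°.
cos h₀ = −tan ϕ · tan δ = −tan(-1.9°) × tan(-23.431°) = -0.0144, so h₀ = 1.5852 rad = 90.82°.
Daylight = 2h₀/(2π) × 24.00 h = (1.5852/π) × 24.00 = 12.11 h.

12.11 h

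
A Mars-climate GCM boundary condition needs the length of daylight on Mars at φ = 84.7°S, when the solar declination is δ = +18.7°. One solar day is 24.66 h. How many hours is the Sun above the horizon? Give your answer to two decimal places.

0.00 h

cos H₀ = −tan φ · tan δ = 3.6487 ≥ 1, so the Sun never rises (polar night) and H₀ = 0.
Daylight = 2H₀/(2π) × 24.66 h = (0.0000/π) × 24.66 = 0.00 h.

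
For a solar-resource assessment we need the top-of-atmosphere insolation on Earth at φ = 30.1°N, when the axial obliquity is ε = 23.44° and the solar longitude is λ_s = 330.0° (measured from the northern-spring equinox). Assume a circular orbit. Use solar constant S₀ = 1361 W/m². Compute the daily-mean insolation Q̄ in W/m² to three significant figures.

Solar declination: sin δ = sin ε · sin λ_s = sin 23.44° × sin 330.0° = -0.19889, so δ = -11.472°.
cos H₀ = −tan(+30.1°) tan(-11.472°) = 0.1176, H₀ = 1.4529 rad.
Bracket: H₀ sin φ sin δ + cos φ cos δ sin H₀ = 1.4529×0.50151×-0.19889 + 0.86515×0.98002×0.99306 = -0.144920 + 0.841980 = 0.697060.
Q̄ = (S₀/π) × [bracket] = (1361/π) × 0.697060 = 302.0 W/m².

Q̄ ≈ 302 W/m²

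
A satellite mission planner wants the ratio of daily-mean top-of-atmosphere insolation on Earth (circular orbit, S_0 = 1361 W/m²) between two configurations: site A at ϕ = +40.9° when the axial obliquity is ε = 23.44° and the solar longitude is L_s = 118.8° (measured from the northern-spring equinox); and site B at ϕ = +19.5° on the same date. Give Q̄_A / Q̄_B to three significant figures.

— Configuration A (ϕ=+40.9°):
Solar declination: sin δ = sin ε · sin L_s = sin 23.44° × sin 118.8° = 0.34858, so δ = +20.401°.
cos h₀ = −tan(+40.9°) tan(+20.401°) = -0.3222, h₀ = 1.8988 rad.
Bracket: h₀ sin ϕ sin δ + cos ϕ cos δ sin h₀ = 1.8988×0.65474×0.34858 + 0.75585×0.93728×0.94669 = 0.433362 + 0.670676 = 1.104038.
Q̄ = (S_0/π) × [bracket] = (1361/π) × 1.104038 = 478.29 W/m².
— Configuration B (ϕ=+19.5°):
cos h₀ = −tan(+19.5°) tan(+20.401°) = -0.1317, h₀ = 1.7029 rad.
Bracket: h₀ sin ϕ sin δ + cos ϕ cos δ sin h₀ = 1.7029×0.33381×0.34858 + 0.94264×0.93728×0.99129 = 0.198149 + 0.875822 = 1.073971.
Q̄ = (S_0/π) × [bracket] = (1361/π) × 1.073971 = 465.27 W/m².
Ratio Q̄_A / Q̄_B = 478.29 / 465.27 = 1.028.

Q̄_A / Q̄_B ≈ 1.03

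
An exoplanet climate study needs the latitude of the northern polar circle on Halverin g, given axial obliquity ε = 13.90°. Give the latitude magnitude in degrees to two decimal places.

76.10°

The polar circle is the lowest latitude that experiences at least one full rotation of continuous daylight at the northern-summer solstice; it lies at |φ| = 90° − ε = 90° − 13.90° = 76.10°.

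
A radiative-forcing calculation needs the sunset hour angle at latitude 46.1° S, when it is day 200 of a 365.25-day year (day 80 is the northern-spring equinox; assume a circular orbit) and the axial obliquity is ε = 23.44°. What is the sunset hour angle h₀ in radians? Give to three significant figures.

Solar longitude: L_s = 360° × (200 − 80)/365.25 = 118.275°.
sin δ = sin 23.44° × sin 118.275° = 0.35033, so δ = +20.507°.
cos h₀ = −tan ϕ · tan δ = −tan(-46.1°) × tan(+20.507°) = 0.3887, so h₀ = 1.1716 rad = 67.13°.

h₀ = 1.17 rad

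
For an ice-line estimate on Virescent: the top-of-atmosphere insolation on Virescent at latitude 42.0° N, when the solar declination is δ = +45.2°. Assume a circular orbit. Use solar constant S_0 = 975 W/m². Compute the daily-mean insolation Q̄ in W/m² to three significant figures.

cos h₀ = −tan(+42.0°) tan(+45.200°) = -0.9067, h₀ = 2.7062 rad.
Bracket: h₀ sin ϕ sin δ + cos ϕ cos δ sin h₀ = 2.7062×0.66913×0.70957 + 0.74314×0.70463×0.42175 = 1.284889 + 0.220845 = 1.505734.
Q̄ = (S_0/π) × [bracket] = (975/π) × 1.505734 = 467.3 W/m².

Q̄ ≈ 467 W/m²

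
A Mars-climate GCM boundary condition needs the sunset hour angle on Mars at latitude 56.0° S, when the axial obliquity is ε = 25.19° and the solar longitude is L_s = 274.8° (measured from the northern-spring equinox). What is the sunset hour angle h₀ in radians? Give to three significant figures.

h₀ = 2.34 rad

Solar declination: sin δ = sin ε · sin L_s = sin 25.19° × sin 274.8° = -0.42413, so δ = -25.096°.
cos h₀ = −tan ϕ · tan δ = −tan(-56.0°) × tan(-25.096°) = -0.6943, so h₀ = 2.3383 rad = 133.97°.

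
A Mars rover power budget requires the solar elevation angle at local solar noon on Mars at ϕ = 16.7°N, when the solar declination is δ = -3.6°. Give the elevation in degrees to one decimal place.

69.7°

At local noon the hour angle is zero, so the zenith angle equals |ϕ − δ| = |+16.7° − (-3.600°)| = 20.300°.
Elevation = 90° − 20.300° = 69.7°.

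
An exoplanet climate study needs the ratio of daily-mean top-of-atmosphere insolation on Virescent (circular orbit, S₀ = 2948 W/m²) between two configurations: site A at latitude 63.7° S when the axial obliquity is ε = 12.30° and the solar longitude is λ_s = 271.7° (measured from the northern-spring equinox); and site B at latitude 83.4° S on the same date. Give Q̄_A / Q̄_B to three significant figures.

Q̄_A / Q̄_B ≈ 1.17

— Configuration A (φ=-63.7°):
Solar declination: sin δ = sin ε · sin λ_s = sin 12.30° × sin 271.7° = -0.21294, so δ = -12.295°.
cos H₀ = −tan(-63.7°) tan(-12.295°) = -0.4410, H₀ = 2.0275 rad.
Bracket: H₀ sin φ sin δ + cos φ cos δ sin H₀ = 2.0275×-0.89649×-0.21294 + 0.44307×0.97707×0.89753 = 0.387047 + 0.388550 = 0.775597.
Q̄ = (S₀/π) × [bracket] = (2948/π) × 0.775597 = 727.80 W/m².
— Configuration B (φ=-83.4°):
cos H₀ = −tan(-83.4°) tan(-12.295°) = -1.8836 ≤ −1 ⇒ polar day, H₀ = π.
Bracket: H₀ sin φ sin δ + cos φ cos δ sin H₀ = 3.1416×-0.99337×-0.21294 + 0.11494×0.97707×0.00000 = 0.664537 + 0.000000 = 0.664537.
Q̄ = (S₀/π) × [bracket] = (2948/π) × 0.664537 = 623.59 W/m².
Ratio Q̄_A / Q̄_B = 727.80 / 623.59 = 1.167.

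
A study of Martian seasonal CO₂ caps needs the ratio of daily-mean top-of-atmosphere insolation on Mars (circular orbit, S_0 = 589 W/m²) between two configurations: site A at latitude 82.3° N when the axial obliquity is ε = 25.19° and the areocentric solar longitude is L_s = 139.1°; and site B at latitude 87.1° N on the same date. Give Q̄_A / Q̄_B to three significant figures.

— Configuration A (ϕ=+82.3°):
sin δ = sin 25.19° × sin 139.1° = 0.27867, so δ = +16.181°.
cos h₀ = −tan(+82.3°) tan(+16.181°) = -2.1461 ≤ −1 ⇒ polar day, h₀ = π.
Bracket: h₀ sin ϕ sin δ + cos ϕ cos δ sin h₀ = 3.1416×0.99098×0.27867 + 0.13399×0.96039×0.00000 = 0.867573 + 0.000000 = 0.867573.
Q̄ = (S_0/π) × [bracket] = (589/π) × 0.867573 = 162.66 W/m².
— Configuration B (ϕ=+87.1°):
cos h₀ = −tan(+87.1°) tan(+16.181°) = -5.7280 ≤ −1 ⇒ polar day, h₀ = π.
Bracket: h₀ sin ϕ sin δ + cos ϕ cos δ sin h₀ = 3.1416×0.99872×0.27867 + 0.05059×0.96039×0.00000 = 0.874349 + 0.000000 = 0.874349.
Q̄ = (S_0/π) × [bracket] = (589/π) × 0.874349 = 163.93 W/m².
Ratio Q̄_A / Q̄_B = 162.66 / 163.93 = 0.9923.

Q̄_A / Q̄_B ≈ 0.992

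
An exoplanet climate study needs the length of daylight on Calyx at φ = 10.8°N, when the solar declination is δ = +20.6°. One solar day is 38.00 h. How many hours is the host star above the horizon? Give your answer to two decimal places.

19.87 h

cos H₀ = −tan φ · tan δ = −tan(+10.8°) × tan(+20.600°) = -0.0717, so H₀ = 1.6426 rad = 94.11°.
Daylight = 2H₀/(2π) × 38.00 h = (1.6426/π) × 38.00 = 19.87 h.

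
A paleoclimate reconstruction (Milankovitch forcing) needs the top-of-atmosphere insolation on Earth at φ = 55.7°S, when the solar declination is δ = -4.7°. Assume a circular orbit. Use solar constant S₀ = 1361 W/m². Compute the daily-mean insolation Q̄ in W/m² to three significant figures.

cos H₀ = −tan(-55.7°) tan(-4.700°) = -0.1205, H₀ = 1.6916 rad.
Bracket: H₀ sin φ sin δ + cos φ cos δ sin H₀ = 1.6916×-0.82610×-0.08194 + 0.56353×0.99664×0.99271 = 0.114505 + 0.557542 = 0.672047.
Q̄ = (S₀/π) × [bracket] = (1361/π) × 0.672047 = 291.1 W/m².

Q̄ ≈ 291 W/m²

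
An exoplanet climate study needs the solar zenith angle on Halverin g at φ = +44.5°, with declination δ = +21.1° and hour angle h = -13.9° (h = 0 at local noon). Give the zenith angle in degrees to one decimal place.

cos θ_z = sin φ sin δ + cos φ cos δ cos h = 0.252325 + 0.645943 = 0.898268.
θ_z = arccos(0.898268) = 26.1°.

θ_z = 26.1°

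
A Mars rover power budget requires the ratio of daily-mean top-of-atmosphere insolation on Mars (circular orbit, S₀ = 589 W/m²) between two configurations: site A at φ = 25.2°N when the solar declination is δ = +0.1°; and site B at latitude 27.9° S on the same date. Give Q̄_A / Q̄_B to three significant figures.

— Configuration A (φ=+25.2°):
cos H₀ = −tan(+25.2°) tan(+0.100°) = -0.0008, H₀ = 1.5716 rad.
Bracket: H₀ sin φ sin δ + cos φ cos δ sin H₀ = 1.5716×0.42578×0.00175 + 0.90483×1.00000×1.00000 = 0.001171 + 0.904830 = 0.906001.
Q̄ = (S₀/π) × [bracket] = (589/π) × 0.906001 = 169.86 W/m².
— Configuration B (φ=-27.9°):
cos H₀ = −tan(-27.9°) tan(+0.100°) = 0.0009, H₀ = 1.5699 rad.
Bracket: H₀ sin φ sin δ + cos φ cos δ sin H₀ = 1.5699×-0.46793×0.00175 + 0.88377×1.00000×1.00000 = -0.001286 + 0.883770 = 0.882484.
Q̄ = (S₀/π) × [bracket] = (589/π) × 0.882484 = 165.45 W/m².
Ratio Q̄_A / Q̄_B = 169.86 / 165.45 = 1.027.

Q̄_A / Q̄_B ≈ 1.03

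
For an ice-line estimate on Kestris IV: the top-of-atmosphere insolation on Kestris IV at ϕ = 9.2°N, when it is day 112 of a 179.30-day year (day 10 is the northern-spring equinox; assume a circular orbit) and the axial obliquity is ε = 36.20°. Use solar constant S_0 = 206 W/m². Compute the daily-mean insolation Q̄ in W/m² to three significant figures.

Q̄ ≈ 58.7 W/m²

Solar longitude: L_s = 360° × (112 − 10)/179.30 = 204.796°.
sin δ = sin 36.20° × sin 204.796° = -0.24770, so δ = -14.341°.
cos h₀ = −tan(+9.2°) tan(-14.341°) = 0.0414, h₀ = 1.5294 rad.
Bracket: h₀ sin ϕ sin δ + cos ϕ cos δ sin h₀ = 1.5294×0.15988×-0.24770 + 0.98714×0.96884×0.99914 = -0.060568 + 0.955558 = 0.894990.
Q̄ = (S_0/π) × [bracket] = (206/π) × 0.894990 = 58.69 W/m².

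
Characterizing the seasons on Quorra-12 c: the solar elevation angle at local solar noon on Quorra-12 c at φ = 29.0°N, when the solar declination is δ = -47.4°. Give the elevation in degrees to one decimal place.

At local noon the hour angle is zero, so the zenith angle equals |φ − δ| = |+29.0° − (-47.400°)| = 76.400°.
Elevation = 90° − 76.400° = 13.6°.

13.6°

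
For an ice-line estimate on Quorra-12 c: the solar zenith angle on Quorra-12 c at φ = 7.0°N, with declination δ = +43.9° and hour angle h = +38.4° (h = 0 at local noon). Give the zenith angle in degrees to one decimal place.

θ_z = 49.8°

cos θ_z = sin φ sin δ + cos φ cos δ cos h = 0.084504 + 0.560482 = 0.644986.
θ_z = arccos(0.644986) = 49.8°.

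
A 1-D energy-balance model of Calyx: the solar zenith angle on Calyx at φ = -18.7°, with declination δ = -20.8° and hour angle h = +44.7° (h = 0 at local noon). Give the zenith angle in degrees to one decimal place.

θ_z = 42.0°

cos θ_z = sin φ sin δ + cos φ cos δ cos h = 0.113852 + 0.629396 = 0.743248.
θ_z = arccos(0.743248) = 42.0°.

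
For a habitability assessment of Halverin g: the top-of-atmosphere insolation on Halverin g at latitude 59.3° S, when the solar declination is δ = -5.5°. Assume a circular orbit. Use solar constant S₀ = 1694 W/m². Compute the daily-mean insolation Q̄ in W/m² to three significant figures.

Q̄ ≈ 347 W/m²

cos H₀ = −tan(-59.3°) tan(-5.500°) = -0.1622, H₀ = 1.7337 rad.
Bracket: H₀ sin φ sin δ + cos φ cos δ sin H₀ = 1.7337×-0.85985×-0.09585 + 0.51054×0.99540×0.98676 = 0.142886 + 0.501463 = 0.644349.
Q̄ = (S₀/π) × [bracket] = (1694/π) × 0.644349 = 347.4 W/m².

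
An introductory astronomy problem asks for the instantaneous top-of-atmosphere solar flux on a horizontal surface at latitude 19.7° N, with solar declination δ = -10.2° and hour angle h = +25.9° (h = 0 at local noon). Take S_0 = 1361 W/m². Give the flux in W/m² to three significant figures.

1.05e+03 W/m²

cos θ_z = sin ϕ sin δ + cos ϕ cos δ cos h = -0.059694 + 0.833522 = 0.773828.
Flux = S_0 · cos θ_z = 1361 × 0.773828 = 1053 W/m².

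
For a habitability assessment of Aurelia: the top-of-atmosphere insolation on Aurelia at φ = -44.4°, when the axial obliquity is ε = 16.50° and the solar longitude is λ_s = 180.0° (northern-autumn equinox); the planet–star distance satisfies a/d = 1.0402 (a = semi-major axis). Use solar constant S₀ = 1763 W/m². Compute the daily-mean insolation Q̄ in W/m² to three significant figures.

Q̄ ≈ 434 W/m²

Solar declination: sin δ = sin ε · sin λ_s = sin 16.50° × sin 180.0° = 0.00000, so δ = +0.000°.
cos H₀ = −tan(-44.4°) tan(+0.000°) = 0.0000, H₀ = 1.5708 rad.
Bracket: H₀ sin φ sin δ + cos φ cos δ sin H₀ = 1.5708×-0.69966×0.00000 + 0.71447×1.00000×1.00000 = -0.000000 + 0.714470 = 0.714470.
Inverse-square distance factor (a/d)² = 1.0402² = 1.082016.
Q̄ = (S₀/π) × 1.082016 × [bracket] = (1763/π) × 1.082016 × 0.714470 = 433.8 W/m².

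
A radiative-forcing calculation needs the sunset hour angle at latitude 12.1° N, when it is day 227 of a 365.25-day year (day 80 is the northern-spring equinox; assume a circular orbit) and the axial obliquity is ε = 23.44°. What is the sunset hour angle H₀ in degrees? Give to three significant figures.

Solar longitude: λ_s = 360° × (227 − 80)/365.25 = 144.887°.
sin δ = sin 23.44° × sin 144.887° = 0.22880, so δ = +13.227°.
cos H₀ = −tan φ · tan δ = −tan(+12.1°) × tan(+13.227°) = -0.0504, so H₀ = 1.6212 rad = 92.89°.

H₀ = 92.9°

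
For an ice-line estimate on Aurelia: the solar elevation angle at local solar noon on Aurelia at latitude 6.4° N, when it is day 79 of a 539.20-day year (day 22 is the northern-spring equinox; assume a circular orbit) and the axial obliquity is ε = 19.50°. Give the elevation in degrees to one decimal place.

84.5°

Solar longitude: λ_s = 360° × (79 − 22)/539.20 = 38.056°.
sin δ = sin 19.50° × sin 38.056° = 0.20577, so δ = +11.875°.
At local noon the hour angle is zero, so the zenith angle equals |φ − δ| = |+6.4° − (+11.875°)| = 5.475°.
Elevation = 90° − 5.475° = 84.5°.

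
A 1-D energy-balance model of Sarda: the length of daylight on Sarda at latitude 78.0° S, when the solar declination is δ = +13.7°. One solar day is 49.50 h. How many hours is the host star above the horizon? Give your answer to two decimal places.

0.00 h

cos H₀ = −tan φ · tan δ = 1.1469 ≥ 1, so the host star never rises (polar night) and H₀ = 0.
Daylight = 2H₀/(2π) × 49.50 h = (0.0000/π) × 49.50 = 0.00 h.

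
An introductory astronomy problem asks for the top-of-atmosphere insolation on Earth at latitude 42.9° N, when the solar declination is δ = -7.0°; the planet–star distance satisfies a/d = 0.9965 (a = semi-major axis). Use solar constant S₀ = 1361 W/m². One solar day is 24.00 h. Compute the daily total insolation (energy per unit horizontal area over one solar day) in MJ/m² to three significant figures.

cos H₀ = −tan(+42.9°) tan(-7.000°) = 0.1141, H₀ = 1.4564 rad.
Bracket: H₀ sin φ sin δ + cos φ cos δ sin H₀ = 1.4564×0.68072×-0.12187 + 0.73254×0.99255×0.99347 = -0.120822 + 0.722335 = 0.601513.
Inverse-square distance factor (a/d)² = 0.9965² = 0.993012.
Q̄ = (S₀/π) × 0.993012 × [bracket] = (1361/π) × 0.993012 × 0.601513 = 258.77 W/m².
Daily total = Q̄ × 24.00 h × 3600 s/h = 258.77 × 24.00 × 3600 / 10⁶ = 22.36 MJ/m².

22.4 MJ/m²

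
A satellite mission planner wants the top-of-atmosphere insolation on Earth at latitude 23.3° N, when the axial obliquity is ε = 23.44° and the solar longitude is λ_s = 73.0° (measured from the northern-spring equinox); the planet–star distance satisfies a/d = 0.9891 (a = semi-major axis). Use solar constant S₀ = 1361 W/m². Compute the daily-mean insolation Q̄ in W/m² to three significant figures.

Q̄ ≈ 466 W/m²

Solar declination: sin δ = sin ε · sin λ_s = sin 23.44° × sin 73.0° = 0.38041, so δ = +22.359°.
cos H₀ = −tan(+23.3°) tan(+22.359°) = -0.1771, H₀ = 1.7489 rad.
Bracket: H₀ sin φ sin δ + cos φ cos δ sin H₀ = 1.7489×0.39555×0.38041 + 0.91845×0.92482×0.98418 = 0.263159 + 0.835963 = 1.099122.
Inverse-square distance factor (a/d)² = 0.9891² = 0.978319.
Q̄ = (S₀/π) × 0.978319 × [bracket] = (1361/π) × 0.978319 × 1.099122 = 465.8 W/m².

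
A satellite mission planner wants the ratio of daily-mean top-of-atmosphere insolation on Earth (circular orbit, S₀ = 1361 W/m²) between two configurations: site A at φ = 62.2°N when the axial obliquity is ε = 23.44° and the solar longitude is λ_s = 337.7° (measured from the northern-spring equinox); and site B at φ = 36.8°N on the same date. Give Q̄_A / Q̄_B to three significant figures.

Q̄_A / Q̄_B ≈ 0.414

— Configuration A (φ=+62.2°):
Solar declination: sin δ = sin ε · sin λ_s = sin 23.44° × sin 337.7° = -0.15094, so δ = -8.682°.
cos H₀ = −tan(+62.2°) tan(-8.682°) = 0.2896, H₀ = 1.2770 rad.
Bracket: H₀ sin φ sin δ + cos φ cos δ sin H₀ = 1.2770×0.88458×-0.15094 + 0.46639×0.98854×0.95715 = -0.170503 + 0.441289 = 0.270786.
Q̄ = (S₀/π) × [bracket] = (1361/π) × 0.270786 = 117.31 W/m².
— Configuration B (φ=+36.8°):
cos H₀ = −tan(+36.8°) tan(-8.682°) = 0.1142, H₀ = 1.4563 rad.
Bracket: H₀ sin φ sin δ + cos φ cos δ sin H₀ = 1.4563×0.59902×-0.15094 + 0.80073×0.98854×0.99345 = -0.131673 + 0.786369 = 0.654696.
Q̄ = (S₀/π) × [bracket] = (1361/π) × 0.654696 = 283.63 W/m².
Ratio Q̄_A / Q̄_B = 117.31 / 283.63 = 0.4136.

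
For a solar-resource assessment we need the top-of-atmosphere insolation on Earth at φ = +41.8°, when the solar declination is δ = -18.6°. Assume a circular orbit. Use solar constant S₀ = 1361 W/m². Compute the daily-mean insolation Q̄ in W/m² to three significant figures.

Q̄ ≈ 175 W/m²

cos H₀ = −tan(+41.8°) tan(-18.600°) = 0.3009, H₀ = 1.2652 rad.
Bracket: H₀ sin φ sin δ + cos φ cos δ sin H₀ = 1.2652×0.66653×-0.31896 + 0.74548×0.94777×0.95366 = -0.268977 + 0.673802 = 0.404825.
Q̄ = (S₀/π) × [bracket] = (1361/π) × 0.404825 = 175.4 W/m².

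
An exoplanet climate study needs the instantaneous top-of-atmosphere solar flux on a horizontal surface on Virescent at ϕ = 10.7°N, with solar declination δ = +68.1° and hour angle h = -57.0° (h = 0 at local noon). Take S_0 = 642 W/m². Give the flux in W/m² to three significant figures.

cos θ_z = sin ϕ sin δ + cos ϕ cos δ cos h = 0.172268 + 0.199612 = 0.371880.
Flux = S_0 · cos θ_z = 642 × 0.371880 = 238.7 W/m².

239 W/m²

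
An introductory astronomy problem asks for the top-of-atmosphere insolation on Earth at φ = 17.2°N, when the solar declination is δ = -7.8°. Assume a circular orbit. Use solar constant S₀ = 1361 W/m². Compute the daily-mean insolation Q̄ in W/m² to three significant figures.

cos H₀ = −tan(+17.2°) tan(-7.800°) = 0.0424, H₀ = 1.5284 rad.
Bracket: H₀ sin φ sin δ + cos φ cos δ sin H₀ = 1.5284×0.29571×-0.13572 + 0.95528×0.99075×0.99910 = -0.061340 + 0.945592 = 0.884252.
Q̄ = (S₀/π) × [bracket] = (1361/π) × 0.884252 = 383.1 W/m².

Q̄ ≈ 383 W/m²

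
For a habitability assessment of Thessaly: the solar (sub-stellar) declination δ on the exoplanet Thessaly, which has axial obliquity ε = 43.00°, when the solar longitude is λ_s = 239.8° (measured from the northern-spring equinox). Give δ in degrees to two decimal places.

δ = -36.12°

sin δ = sin ε · sin λ_s = sin 43.00° × sin 239.8° = -0.589434.
δ = arcsin(-0.589434) = -36.12°.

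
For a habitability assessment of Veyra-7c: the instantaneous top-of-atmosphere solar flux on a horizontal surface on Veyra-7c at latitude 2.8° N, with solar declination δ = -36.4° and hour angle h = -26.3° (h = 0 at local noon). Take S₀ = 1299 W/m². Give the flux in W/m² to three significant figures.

899 W/m²

cos θ_z = sin φ sin δ + cos φ cos δ cos h = -0.028988 + 0.720715 = 0.691727.
Flux = S₀ · cos θ_z = 1299 × 0.691727 = 898.6 W/m².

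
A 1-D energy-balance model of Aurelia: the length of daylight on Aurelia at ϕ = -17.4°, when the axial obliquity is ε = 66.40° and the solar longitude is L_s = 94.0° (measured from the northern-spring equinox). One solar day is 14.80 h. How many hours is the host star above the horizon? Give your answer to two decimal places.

3.70 h

Solar declination: sin δ = sin ε · sin L_s = sin 66.40° × sin 94.0° = 0.91413, so δ = +66.083°.
cos h₀ = −tan ϕ · tan δ = −tan(-17.4°) × tan(+66.083°) = 0.7066, so h₀ = 0.7861 rad = 45.04°.
Daylight = 2h₀/(2π) × 14.80 h = (0.7861/π) × 14.80 = 3.70 h.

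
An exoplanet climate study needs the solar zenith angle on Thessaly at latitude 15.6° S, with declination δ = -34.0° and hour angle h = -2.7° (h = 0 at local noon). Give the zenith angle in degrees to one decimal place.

θ_z = 18.6°

cos θ_z = sin ϕ sin δ + cos ϕ cos δ cos h = 0.150378 + 0.797612 = 0.947990.
θ_z = arccos(0.947990) = 18.6°.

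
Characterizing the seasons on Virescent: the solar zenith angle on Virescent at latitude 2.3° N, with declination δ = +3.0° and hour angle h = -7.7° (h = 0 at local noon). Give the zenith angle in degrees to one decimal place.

θ_z = 7.7°

cos θ_z = sin φ sin δ + cos φ cos δ cos h = 0.002100 + 0.988828 = 0.990928.
θ_z = arccos(0.990928) = 7.7°.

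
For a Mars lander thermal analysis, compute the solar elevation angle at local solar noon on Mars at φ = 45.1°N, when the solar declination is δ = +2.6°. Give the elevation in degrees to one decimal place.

47.5°

At local noon the hour angle is zero, so the zenith angle equals |φ − δ| = |+45.1° − (+2.600°)| = 42.500°.
Elevation = 90° − 42.500° = 47.5°.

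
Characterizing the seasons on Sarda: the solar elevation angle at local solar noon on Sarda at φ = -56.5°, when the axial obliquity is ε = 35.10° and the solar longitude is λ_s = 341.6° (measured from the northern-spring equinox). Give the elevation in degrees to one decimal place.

Solar declination: sin δ = sin ε · sin λ_s = sin 35.10° × sin 341.6° = -0.18150, so δ = -10.457°.
At local noon the hour angle is zero, so the zenith angle equals |φ − δ| = |-56.5° − (-10.457°)| = 46.043°.
Elevation = 90° − 46.043° = 44.0°.

44.0°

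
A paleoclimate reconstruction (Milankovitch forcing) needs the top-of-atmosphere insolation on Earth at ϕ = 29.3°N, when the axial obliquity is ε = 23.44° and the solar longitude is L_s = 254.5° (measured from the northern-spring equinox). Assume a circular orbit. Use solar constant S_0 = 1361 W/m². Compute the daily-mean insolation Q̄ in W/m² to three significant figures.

Solar declination: sin δ = sin ε · sin L_s = sin 23.44° × sin 254.5° = -0.38332, so δ = -22.540°.
cos h₀ = −tan(+29.3°) tan(-22.540°) = 0.2329, h₀ = 1.3357 rad.
Bracket: h₀ sin ϕ sin δ + cos ϕ cos δ sin h₀ = 1.3357×0.48938×-0.38332 + 0.87207×0.92362×0.97250 = -0.250563 + 0.783311 = 0.532748.
Q̄ = (S_0/π) × [bracket] = (1361/π) × 0.532748 = 230.8 W/m².

Q̄ ≈ 231 W/m²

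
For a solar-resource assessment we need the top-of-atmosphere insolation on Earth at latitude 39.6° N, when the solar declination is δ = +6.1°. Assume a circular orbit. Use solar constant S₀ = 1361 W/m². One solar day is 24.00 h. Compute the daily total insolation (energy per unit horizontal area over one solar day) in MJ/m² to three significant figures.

32.8 MJ/m²

cos H₀ = −tan(+39.6°) tan(+6.100°) = -0.0884, H₀ = 1.6593 rad.
Bracket: H₀ sin φ sin δ + cos φ cos δ sin H₀ = 1.6593×0.63742×0.10626 + 0.77051×0.99434×0.99608 = 0.112388 + 0.763146 = 0.875534.
Q̄ = (S₀/π) × [bracket] = (1361/π) × 0.875534 = 379.30 W/m².
Daily total = Q̄ × 24.00 h × 3600 s/h = 379.30 × 24.00 × 3600 / 10⁶ = 32.77 MJ/m².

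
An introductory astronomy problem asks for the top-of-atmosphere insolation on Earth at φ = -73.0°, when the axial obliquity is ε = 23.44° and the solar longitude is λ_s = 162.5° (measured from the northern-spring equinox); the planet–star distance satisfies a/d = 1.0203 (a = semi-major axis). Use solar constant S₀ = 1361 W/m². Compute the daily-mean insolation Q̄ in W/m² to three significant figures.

Q̄ ≈ 60.2 W/m²

Solar declination: sin δ = sin ε · sin λ_s = sin 23.44° × sin 162.5° = 0.11962, so δ = +6.870°.
cos H₀ = −tan(-73.0°) tan(+6.870°) = 0.3941, H₀ = 1.1657 rad.
Bracket: H₀ sin φ sin δ + cos φ cos δ sin H₀ = 1.1657×-0.95630×0.11962 + 0.29237×0.99282×0.91908 = -0.133347 + 0.266782 = 0.133435.
Inverse-square distance factor (a/d)² = 1.0203² = 1.041012.
Q̄ = (S₀/π) × 1.041012 × [bracket] = (1361/π) × 1.041012 × 0.133435 = 60.18 W/m².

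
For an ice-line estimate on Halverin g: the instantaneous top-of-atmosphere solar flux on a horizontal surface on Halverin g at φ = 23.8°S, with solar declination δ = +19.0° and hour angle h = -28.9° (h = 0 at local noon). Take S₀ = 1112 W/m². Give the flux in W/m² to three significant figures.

cos θ_z = sin φ sin δ + cos φ cos δ cos h = -0.131381 + 0.757374 = 0.625993.
Flux = S₀ · cos θ_z = 1112 × 0.625993 = 696.1 W/m².

696 W/m²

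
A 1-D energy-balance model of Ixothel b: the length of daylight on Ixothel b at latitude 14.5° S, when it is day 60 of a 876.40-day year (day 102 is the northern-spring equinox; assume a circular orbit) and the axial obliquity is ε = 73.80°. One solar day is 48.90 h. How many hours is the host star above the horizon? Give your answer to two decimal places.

25.65 h

Solar longitude: λ_s = 360° × (60 − 102)/876.40 = -17.252°, i.e. -17.252° + 360° = 342.748°.
sin δ = sin 73.80° × sin 342.748° = -0.28481, so δ = -16.547°.
cos H₀ = −tan φ · tan δ = −tan(-14.5°) × tan(-16.547°) = -0.0768, so H₀ = 1.6477 rad = 94.41°.
Daylight = 2H₀/(2π) × 48.90 h = (1.6477/π) × 48.90 = 25.65 h.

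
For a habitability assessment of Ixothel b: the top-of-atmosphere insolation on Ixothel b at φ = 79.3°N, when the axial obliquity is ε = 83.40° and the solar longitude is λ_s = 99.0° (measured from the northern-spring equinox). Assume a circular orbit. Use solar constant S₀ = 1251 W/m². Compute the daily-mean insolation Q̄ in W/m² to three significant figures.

Q̄ ≈ 1.21e+03 W/m²

Solar declination: sin δ = sin ε · sin λ_s = sin 83.40° × sin 99.0° = 0.98114, so δ = +78.855°.
cos H₀ = −tan(+79.3°) tan(+78.855°) = -26.8648 ≤ −1 ⇒ polar day, H₀ = π.
Bracket: H₀ sin φ sin δ + cos φ cos δ sin H₀ = 3.1416×0.98261×0.98114 + 0.18567×0.19328×0.00000 = 3.028747 + 0.000000 = 3.028747.
Q̄ = (S₀/π) × [bracket] = (1251/π) × 3.028747 = 1206 W/m².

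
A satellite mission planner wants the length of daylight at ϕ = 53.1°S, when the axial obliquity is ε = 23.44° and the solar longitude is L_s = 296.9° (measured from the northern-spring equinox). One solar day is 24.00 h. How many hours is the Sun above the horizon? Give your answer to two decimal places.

Solar declination: sin δ = sin ε · sin L_s = sin 23.44° × sin 296.9° = -0.35475, so δ = -20.778°.
cos h₀ = −tan ϕ · tan δ = −tan(-53.1°) × tan(-20.778°) = -0.5053, so h₀ = 2.1006 rad = 120.35°.
Daylight = 2h₀/(2π) × 24.00 h = (2.1006/π) × 24.00 = 16.05 h.

16.05 h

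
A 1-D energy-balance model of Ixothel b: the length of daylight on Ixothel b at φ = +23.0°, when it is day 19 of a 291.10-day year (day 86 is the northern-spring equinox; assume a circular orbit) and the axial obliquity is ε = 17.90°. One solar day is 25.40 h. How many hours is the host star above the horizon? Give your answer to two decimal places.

11.60 h

Solar longitude: λ_s = 360° × (19 − 86)/291.10 = -82.858°, i.e. -82.858° + 360° = 277.142°.
sin δ = sin 17.90° × sin 277.142° = -0.30497, so δ = -17.756°.
cos H₀ = −tan φ · tan δ = −tan(+23.0°) × tan(-17.756°) = 0.1359, so H₀ = 1.4344 rad = 82.19°.
Daylight = 2H₀/(2π) × 25.40 h = (1.4344/π) × 25.40 = 11.60 h.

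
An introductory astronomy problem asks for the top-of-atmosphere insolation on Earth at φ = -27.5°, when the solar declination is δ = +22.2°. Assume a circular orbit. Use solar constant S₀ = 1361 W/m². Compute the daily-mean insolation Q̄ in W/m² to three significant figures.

cos H₀ = −tan(-27.5°) tan(+22.200°) = 0.2124, H₀ = 1.3567 rad.
Bracket: H₀ sin φ sin δ + cos φ cos δ sin H₀ = 1.3567×-0.46175×0.37784 + 0.88701×0.92587×0.97717 = -0.236700 + 0.802507 = 0.565807.
Q̄ = (S₀/π) × [bracket] = (1361/π) × 0.565807 = 245.1 W/m².

Q̄ ≈ 245 W/m²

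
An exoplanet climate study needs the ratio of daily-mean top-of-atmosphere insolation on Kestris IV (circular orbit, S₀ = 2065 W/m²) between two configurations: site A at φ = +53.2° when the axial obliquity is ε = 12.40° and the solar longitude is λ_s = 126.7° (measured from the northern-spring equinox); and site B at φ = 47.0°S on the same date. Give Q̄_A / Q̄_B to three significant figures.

Q̄_A / Q̄_B ≈ 1.69

— Configuration A (φ=+53.2°):
Solar declination: sin δ = sin ε · sin λ_s = sin 12.40° × sin 126.7° = 0.17217, so δ = +9.914°.
cos H₀ = −tan(+53.2°) tan(+9.914°) = -0.2336, H₀ = 1.8066 rad.
Bracket: H₀ sin φ sin δ + cos φ cos δ sin H₀ = 1.8066×0.80073×0.17217 + 0.59902×0.98507×0.97232 = 0.249061 + 0.573743 = 0.822804.
Q̄ = (S₀/π) × [bracket] = (2065/π) × 0.822804 = 540.84 W/m².
— Configuration B (φ=-47.0°):
cos H₀ = −tan(-47.0°) tan(+9.914°) = 0.1874, H₀ = 1.3823 rad.
Bracket: H₀ sin φ sin δ + cos φ cos δ sin H₀ = 1.3823×-0.73135×0.17217 + 0.68200×0.98507×0.98228 = -0.174054 + 0.659913 = 0.485859.
Q̄ = (S₀/π) × [bracket] = (2065/π) × 0.485859 = 319.36 W/m².
Ratio Q̄_A / Q̄_B = 540.84 / 319.36 = 1.694.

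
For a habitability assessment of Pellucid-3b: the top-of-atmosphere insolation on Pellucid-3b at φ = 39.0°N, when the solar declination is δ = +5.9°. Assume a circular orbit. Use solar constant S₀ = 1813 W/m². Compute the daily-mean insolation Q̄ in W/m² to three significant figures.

cos H₀ = −tan(+39.0°) tan(+5.900°) = -0.0837, H₀ = 1.6546 rad.
Bracket: H₀ sin φ sin δ + cos φ cos δ sin H₀ = 1.6546×0.62932×0.10279 + 0.77715×0.99470×0.99649 = 0.107032 + 0.770318 = 0.877350.
Q̄ = (S₀/π) × [bracket] = (1813/π) × 0.877350 = 506.3 W/m².

Q̄ ≈ 506 W/m²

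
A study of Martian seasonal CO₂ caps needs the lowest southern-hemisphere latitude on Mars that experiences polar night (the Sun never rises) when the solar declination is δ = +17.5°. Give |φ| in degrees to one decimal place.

Polar night requires cos H₀ = −tan φ tan δ ≥ 1, i.e. tan φ tan δ ≤ −1.
The boundary is |tan φ| · |tan δ| = 1, so |φ| = 90° − |δ| = 90° − 17.5° = 72.5° in the southern hemisphere.

|φ| = 72.5°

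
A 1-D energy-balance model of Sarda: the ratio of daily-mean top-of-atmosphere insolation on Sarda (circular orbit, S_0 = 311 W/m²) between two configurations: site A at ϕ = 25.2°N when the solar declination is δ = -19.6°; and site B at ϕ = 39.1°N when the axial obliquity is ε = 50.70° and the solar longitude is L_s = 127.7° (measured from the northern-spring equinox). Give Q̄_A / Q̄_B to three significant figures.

Q̄_A / Q̄_B ≈ 0.475

— Configuration A (ϕ=+25.2°):
cos h₀ = −tan(+25.2°) tan(-19.600°) = 0.1676, h₀ = 1.4024 rad.
Bracket: h₀ sin ϕ sin δ + cos ϕ cos δ sin h₀ = 1.4024×0.42578×-0.33545 + 0.90483×0.94206×0.98586 = -0.200302 + 0.840351 = 0.640049.
Q̄ = (S_0/π) × [bracket] = (311/π) × 0.640049 = 63.361 W/m².
— Configuration B (ϕ=+39.1°):
Solar declination: sin δ = sin ε · sin L_s = sin 50.70° × sin 127.7° = 0.61228, so δ = +37.755°.
cos h₀ = −tan(+39.1°) tan(+37.755°) = -0.6293, h₀ = 2.2515 rad.
Bracket: h₀ sin ϕ sin δ + cos ϕ cos δ sin h₀ = 2.2515×0.63068×0.61228 + 0.77605×0.79064×0.77712 = 0.869423 + 0.476822 = 1.346245.
Q̄ = (S_0/π) × [bracket] = (311/π) × 1.346245 = 133.27 W/m².
Ratio Q̄_A / Q̄_B = 63.361 / 133.27 = 0.4754.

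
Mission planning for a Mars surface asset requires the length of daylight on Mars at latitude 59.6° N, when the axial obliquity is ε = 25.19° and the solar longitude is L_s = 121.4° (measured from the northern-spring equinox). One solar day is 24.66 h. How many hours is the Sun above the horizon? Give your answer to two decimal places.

Solar declination: sin δ = sin ε · sin L_s = sin 25.19° × sin 121.4° = 0.36329, so δ = +21.302°.
cos h₀ = −tan ϕ · tan δ = −tan(+59.6°) × tan(+21.302°) = -0.6646, so h₀ = 2.2978 rad = 131.65°.
Daylight = 2h₀/(2π) × 24.66 h = (2.2978/π) × 24.66 = 18.04 h.

18.04 h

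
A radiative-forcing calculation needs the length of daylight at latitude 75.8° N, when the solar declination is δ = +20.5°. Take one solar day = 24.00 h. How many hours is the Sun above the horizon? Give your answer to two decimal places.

Sunrise equation: cos H₀ = −tan φ · tan δ = -1.4776 ≤ −1, so the Sun never sets (polar day) and H₀ = π.
Daylight = 2H₀/(2π) × 24.00 h = (3.1416/π) × 24.00 = 24.00 h.

24.00 h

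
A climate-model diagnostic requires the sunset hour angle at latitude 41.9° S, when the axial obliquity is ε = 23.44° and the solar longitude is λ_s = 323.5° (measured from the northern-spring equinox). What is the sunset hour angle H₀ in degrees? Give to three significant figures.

H₀ = 103°

Solar declination: sin δ = sin ε · sin λ_s = sin 23.44° × sin 323.5° = -0.23661, so δ = -13.687°.
cos H₀ = −tan φ · tan δ = −tan(-41.9°) × tan(-13.687°) = -0.2185, so H₀ = 1.7911 rad = 102.62°.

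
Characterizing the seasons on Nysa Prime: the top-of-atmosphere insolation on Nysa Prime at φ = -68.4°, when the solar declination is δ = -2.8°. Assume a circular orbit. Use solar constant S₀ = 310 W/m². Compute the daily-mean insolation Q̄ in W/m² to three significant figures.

Q̄ ≈ 43.6 W/m²

cos H₀ = −tan(-68.4°) tan(-2.800°) = -0.1235, H₀ = 1.6946 rad.
Bracket: H₀ sin φ sin δ + cos φ cos δ sin H₀ = 1.6946×-0.92978×-0.04885 + 0.36812×0.99881×0.99234 = 0.076968 + 0.364865 = 0.441833.
Q̄ = (S₀/π) × [bracket] = (310/π) × 0.441833 = 43.60 W/m².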